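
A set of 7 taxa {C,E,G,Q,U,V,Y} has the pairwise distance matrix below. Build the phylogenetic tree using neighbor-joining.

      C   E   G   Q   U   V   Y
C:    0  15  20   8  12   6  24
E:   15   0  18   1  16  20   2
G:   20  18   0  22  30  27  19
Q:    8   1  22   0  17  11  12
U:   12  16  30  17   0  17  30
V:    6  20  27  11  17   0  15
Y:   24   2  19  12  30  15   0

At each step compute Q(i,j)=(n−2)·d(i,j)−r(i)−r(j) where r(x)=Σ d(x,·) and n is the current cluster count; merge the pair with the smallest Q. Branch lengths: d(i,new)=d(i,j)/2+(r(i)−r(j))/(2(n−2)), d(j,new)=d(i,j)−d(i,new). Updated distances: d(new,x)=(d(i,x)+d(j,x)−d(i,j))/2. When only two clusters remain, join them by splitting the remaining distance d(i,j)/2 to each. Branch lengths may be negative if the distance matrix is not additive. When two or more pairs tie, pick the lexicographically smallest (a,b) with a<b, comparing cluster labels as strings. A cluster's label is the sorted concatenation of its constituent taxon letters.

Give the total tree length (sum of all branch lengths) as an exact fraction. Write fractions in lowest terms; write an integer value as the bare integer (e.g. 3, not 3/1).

369/8

iteration 1: select E,Y (d=2, Q=-164); attach at lengths (-2, 4); label the merged cluster EY
  updated: d(C,EY)=37/2, d(EY,G)=35/2, d(EY,Q)=11/2, d(EY,U)=22, d(EY,V)=33/2
iteration 2: select EY,G (d=35/2, Q=-253/2); attach at lengths (67/16, 213/16); label the merged cluster EGY
  updated: d(C,EGY)=21/2, d(EGY,Q)=5, d(EGY,U)=69/4, d(EGY,V)=13
iteration 3: select EGY,Q (d=5, Q=-287/4); attach at lengths (79/24, 41/24); label the merged cluster EGQY
  updated: d(C,EGQY)=27/4, d(EGQY,U)=117/8, d(EGQY,V)=19/2
iteration 4: select C,V (d=6, Q=-181/4); attach at lengths (17/16, 79/16); label the merged cluster CV
  updated: d(CV,EGQY)=41/8, d(CV,U)=23/2
iteration 5: select CV,EGQY (d=41/8, Q=-125/4); attach at lengths (1, 33/8); label the merged cluster CEGQVY
  updated: d(CEGQVY,U)=21/2
iteration 6: select CEGQVY,U (d=21/2); attach at lengths (21/4, 21/4); label the merged cluster CEGQUVY
final tree: (((C:17/16,V:79/16):1,(((E:-2,Y:4):67/16,G:213/16):79/24,Q:41/24):33/8):21/4,U:21/4)
total length: 369/8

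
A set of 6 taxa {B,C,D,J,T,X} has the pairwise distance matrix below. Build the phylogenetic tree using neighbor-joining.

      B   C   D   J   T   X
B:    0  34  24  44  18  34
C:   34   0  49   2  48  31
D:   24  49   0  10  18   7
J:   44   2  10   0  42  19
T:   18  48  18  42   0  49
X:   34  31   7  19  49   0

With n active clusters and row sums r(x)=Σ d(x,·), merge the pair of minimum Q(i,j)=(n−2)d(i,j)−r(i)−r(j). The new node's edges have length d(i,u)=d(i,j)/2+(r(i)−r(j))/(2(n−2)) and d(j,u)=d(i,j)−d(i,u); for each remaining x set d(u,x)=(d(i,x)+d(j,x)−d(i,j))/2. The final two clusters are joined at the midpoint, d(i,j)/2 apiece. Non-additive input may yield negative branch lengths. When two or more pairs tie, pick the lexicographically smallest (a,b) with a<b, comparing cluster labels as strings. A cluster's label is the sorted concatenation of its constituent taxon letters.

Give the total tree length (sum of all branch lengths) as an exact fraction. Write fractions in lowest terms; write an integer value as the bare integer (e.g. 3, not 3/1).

iteration 1: select C,J (d=2, Q=-273); attach at lengths (55/8, -39/8); label the merged cluster CJ
  updated: d(B,CJ)=38, d(CJ,D)=57/2, d(CJ,T)=44, d(CJ,X)=24
iteration 2: select B,T (d=18, Q=-189); attach at lengths (13/2, 23/2); label the merged cluster BT
  updated: d(BT,CJ)=32, d(BT,D)=12, d(BT,X)=65/2
iteration 3: select BT,D (d=12, Q=-100); attach at lengths (53/4, -5/4); label the merged cluster BDT
  updated: d(BDT,CJ)=97/4, d(BDT,X)=55/4
iteration 4: select BDT,CJ (d=97/4, Q=-62); attach at lengths (7, 69/4); label the merged cluster BCDJT
  updated: d(BCDJT,X)=27/4
iteration 5: select BCDJT,X (d=27/4); attach at lengths (27/8, 27/8); label the merged cluster BCDJTX
final tree: ((((B:13/2,T:23/2):53/4,D:-5/4):7,(C:55/8,J:-39/8):69/4):27/8,X:27/8)
total length: 63

63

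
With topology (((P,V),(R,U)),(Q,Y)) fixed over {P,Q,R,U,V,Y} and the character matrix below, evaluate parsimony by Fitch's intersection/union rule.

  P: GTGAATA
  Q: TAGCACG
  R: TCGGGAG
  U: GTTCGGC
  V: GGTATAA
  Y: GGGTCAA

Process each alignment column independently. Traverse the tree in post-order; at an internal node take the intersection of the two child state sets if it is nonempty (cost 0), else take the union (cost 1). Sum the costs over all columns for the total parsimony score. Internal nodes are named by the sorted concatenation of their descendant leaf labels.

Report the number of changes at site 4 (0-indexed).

3

[col 0] PV: children P:{G}, V:{G} ∩→ {G}; cost 0
[col 0] RU: children R:{T}, U:{G} ∪→ {G,T}; cost 1
[col 0] PRUV: children PV:{G}, RU:{G,T} ∩→ {G}; cost 0
[col 0] QY: children Q:{T}, Y:{G} ∪→ {G,T}; cost 1
[col 0] PQRUVY: children PRUV:{G}, QY:{G,T} ∩→ {G}; cost 0
[col 1] PV: children P:{T}, V:{G} ∪→ {G,T}; cost 1
[col 1] RU: children R:{C}, U:{T} ∪→ {C,T}; cost 1
[col 1] PRUV: children PV:{G,T}, RU:{C,T} ∩→ {T}; cost 0
[col 1] QY: children Q:{A}, Y:{G} ∪→ {A,G}; cost 1
[col 1] PQRUVY: children PRUV:{T}, QY:{A,G} ∪→ {A,G,T}; cost 1
[col 2] PV: children P:{G}, V:{T} ∪→ {G,T}; cost 1
[col 2] RU: children R:{G}, U:{T} ∪→ {G,T}; cost 1
[col 2] PRUV: children PV:{G,T}, RU:{G,T} ∩→ {G,T}; cost 0
[col 2] QY: children Q:{G}, Y:{G} ∩→ {G}; cost 0
[col 2] PQRUVY: children PRUV:{G,T}, QY:{G} ∩→ {G}; cost 0
[col 3] PV: children P:{A}, V:{A} ∩→ {A}; cost 0
[col 3] RU: children R:{G}, U:{C} ∪→ {C,G}; cost 1
[col 3] PRUV: children PV:{A}, RU:{C,G} ∪→ {A,C,G}; cost 1
[col 3] QY: children Q:{C}, Y:{T} ∪→ {C,T}; cost 1
[col 3] PQRUVY: children PRUV:{A,C,G}, QY:{C,T} ∩→ {C}; cost 0
[col 4] PV: children P:{A}, V:{T} ∪→ {A,T}; cost 1
[col 4] RU: children R:{G}, U:{G} ∩→ {G}; cost 0
[col 4] PRUV: children PV:{A,T}, RU:{G} ∪→ {A,G,T}; cost 1
[col 4] QY: children Q:{A}, Y:{C} ∪→ {A,C}; cost 1
[col 4] PQRUVY: children PRUV:{A,G,T}, QY:{A,C} ∩→ {A}; cost 0
[col 5] PV: children P:{T}, V:{A} ∪→ {A,T}; cost 1
[col 5] RU: children R:{A}, U:{G} ∪→ {A,G}; cost 1
[col 5] PRUV: children PV:{A,T}, RU:{A,G} ∩→ {A}; cost 0
[col 5] QY: children Q:{C}, Y:{A} ∪→ {A,C}; cost 1
[col 5] PQRUVY: children PRUV:{A}, QY:{A,C} ∩→ {A}; cost 0
[col 6] PV: children P:{A}, V:{A} ∩→ {A}; cost 0
[col 6] RU: children R:{G}, U:{C} ∪→ {C,G}; cost 1
[col 6] PRUV: children PV:{A}, RU:{C,G} ∪→ {A,C,G}; cost 1
[col 6] QY: children Q:{G}, Y:{A} ∪→ {A,G}; cost 1
[col 6] PQRUVY: children PRUV:{A,C,G}, QY:{A,G} ∩→ {A,G}; cost 0
per-site changes: [2, 4, 2, 3, 3, 3, 3]; total = 20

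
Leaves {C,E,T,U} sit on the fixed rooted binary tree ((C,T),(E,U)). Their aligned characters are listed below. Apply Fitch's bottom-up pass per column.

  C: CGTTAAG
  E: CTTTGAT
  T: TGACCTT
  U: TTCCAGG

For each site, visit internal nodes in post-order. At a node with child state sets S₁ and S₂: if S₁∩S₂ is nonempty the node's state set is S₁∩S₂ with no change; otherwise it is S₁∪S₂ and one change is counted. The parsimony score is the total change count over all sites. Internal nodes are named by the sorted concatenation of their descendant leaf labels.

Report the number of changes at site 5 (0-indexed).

site 0, node CT: C={C} ∪ T={T} → {C,T} (+1)
site 0, node EU: E={C} ∪ U={T} → {C,T} (+1)
site 0, node CETU: CT={C,T} ∩ EU={C,T} → {C,T} (+0)
site 1, node CT: C={G} ∩ T={G} → {G} (+0)
site 1, node EU: E={T} ∩ U={T} → {T} (+0)
site 1, node CETU: CT={G} ∪ EU={T} → {G,T} (+1)
site 2, node CT: C={T} ∪ T={A} → {A,T} (+1)
site 2, node EU: E={T} ∪ U={C} → {C,T} (+1)
site 2, node CETU: CT={A,T} ∩ EU={C,T} → {T} (+0)
site 3, node CT: C={T} ∪ T={C} → {C,T} (+1)
site 3, node EU: E={T} ∪ U={C} → {C,T} (+1)
site 3, node CETU: CT={C,T} ∩ EU={C,T} → {C,T} (+0)
site 4, node CT: C={A} ∪ T={C} → {A,C} (+1)
site 4, node EU: E={G} ∪ U={A} → {A,G} (+1)
site 4, node CETU: CT={A,C} ∩ EU={A,G} → {A} (+0)
site 5, node CT: C={A} ∪ T={T} → {A,T} (+1)
site 5, node EU: E={A} ∪ U={G} → {A,G} (+1)
site 5, node CETU: CT={A,T} ∩ EU={A,G} → {A} (+0)
site 6, node CT: C={G} ∪ T={T} → {G,T} (+1)
site 6, node EU: E={T} ∪ U={G} → {G,T} (+1)
site 6, node CETU: CT={G,T} ∩ EU={G,T} → {G,T} (+0)
per-site changes: [2, 1, 2, 2, 2, 2, 2]; total = 13

2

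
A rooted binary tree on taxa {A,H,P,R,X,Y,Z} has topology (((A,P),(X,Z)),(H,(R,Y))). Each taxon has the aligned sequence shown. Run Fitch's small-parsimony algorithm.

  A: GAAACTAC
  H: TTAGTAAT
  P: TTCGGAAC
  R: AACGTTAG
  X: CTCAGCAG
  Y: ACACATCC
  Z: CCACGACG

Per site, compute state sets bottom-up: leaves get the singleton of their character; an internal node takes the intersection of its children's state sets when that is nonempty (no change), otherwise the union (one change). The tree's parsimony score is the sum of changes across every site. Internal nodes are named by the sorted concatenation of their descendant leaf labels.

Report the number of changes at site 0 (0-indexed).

3

AP@0: {G} ∪ {T} = {G,T} (union, +1)
XZ@0: {C} ∩ {C} = {C} (intersection, +0)
APXZ@0: {G,T} ∪ {C} = {C,G,T} (union, +1)
RY@0: {A} ∩ {A} = {A} (intersection, +0)
HRY@0: {T} ∪ {A} = {A,T} (union, +1)
AHPRXYZ@0: {C,G,T} ∩ {A,T} = {T} (intersection, +0)
AP@1: {A} ∪ {T} = {A,T} (union, +1)
XZ@1: {T} ∪ {C} = {C,T} (union, +1)
APXZ@1: {A,T} ∩ {C,T} = {T} (intersection, +0)
RY@1: {A} ∪ {C} = {A,C} (union, +1)
HRY@1: {T} ∪ {A,C} = {A,C,T} (union, +1)
AHPRXYZ@1: {T} ∩ {A,C,T} = {T} (intersection, +0)
AP@2: {A} ∪ {C} = {A,C} (union, +1)
XZ@2: {C} ∪ {A} = {A,C} (union, +1)
APXZ@2: {A,C} ∩ {A,C} = {A,C} (intersection, +0)
RY@2: {C} ∪ {A} = {A,C} (union, +1)
HRY@2: {A} ∩ {A,C} = {A} (intersection, +0)
AHPRXYZ@2: {A,C} ∩ {A} = {A} (intersection, +0)
AP@3: {A} ∪ {G} = {A,G} (union, +1)
XZ@3: {A} ∪ {C} = {A,C} (union, +1)
APXZ@3: {A,G} ∩ {A,C} = {A} (intersection, +0)
RY@3: {G} ∪ {C} = {C,G} (union, +1)
HRY@3: {G} ∩ {C,G} = {G} (intersection, +0)
AHPRXYZ@3: {A} ∪ {G} = {A,G} (union, +1)
AP@4: {C} ∪ {G} = {C,G} (union, +1)
XZ@4: {G} ∩ {G} = {G} (intersection, +0)
APXZ@4: {C,G} ∩ {G} = {G} (intersection, +0)
RY@4: {T} ∪ {A} = {A,T} (union, +1)
HRY@4: {T} ∩ {A,T} = {T} (intersection, +0)
AHPRXYZ@4: {G} ∪ {T} = {G,T} (union, +1)
AP@5: {T} ∪ {A} = {A,T} (union, +1)
XZ@5: {C} ∪ {A} = {A,C} (union, +1)
APXZ@5: {A,T} ∩ {A,C} = {A} (intersection, +0)
RY@5: {T} ∩ {T} = {T} (intersection, +0)
HRY@5: {A} ∪ {T} = {A,T} (union, +1)
AHPRXYZ@5: {A} ∩ {A,T} = {A} (intersection, +0)
AP@6: {A} ∩ {A} = {A} (intersection, +0)
XZ@6: {A} ∪ {C} = {A,C} (union, +1)
APXZ@6: {A} ∩ {A,C} = {A} (intersection, +0)
RY@6: {A} ∪ {C} = {A,C} (union, +1)
HRY@6: {A} ∩ {A,C} = {A} (intersection, +0)
AHPRXYZ@6: {A} ∩ {A} = {A} (intersection, +0)
AP@7: {C} ∩ {C} = {C} (intersection, +0)
XZ@7: {G} ∩ {G} = {G} (intersection, +0)
APXZ@7: {C} ∪ {G} = {C,G} (union, +1)
RY@7: {G} ∪ {C} = {C,G} (union, +1)
HRY@7: {T} ∪ {C,G} = {C,G,T} (union, +1)
AHPRXYZ@7: {C,G} ∩ {C,G,T} = {C,G} (intersection, +0)
per-site changes: [3, 4, 3, 4, 3, 3, 2, 3]; total = 25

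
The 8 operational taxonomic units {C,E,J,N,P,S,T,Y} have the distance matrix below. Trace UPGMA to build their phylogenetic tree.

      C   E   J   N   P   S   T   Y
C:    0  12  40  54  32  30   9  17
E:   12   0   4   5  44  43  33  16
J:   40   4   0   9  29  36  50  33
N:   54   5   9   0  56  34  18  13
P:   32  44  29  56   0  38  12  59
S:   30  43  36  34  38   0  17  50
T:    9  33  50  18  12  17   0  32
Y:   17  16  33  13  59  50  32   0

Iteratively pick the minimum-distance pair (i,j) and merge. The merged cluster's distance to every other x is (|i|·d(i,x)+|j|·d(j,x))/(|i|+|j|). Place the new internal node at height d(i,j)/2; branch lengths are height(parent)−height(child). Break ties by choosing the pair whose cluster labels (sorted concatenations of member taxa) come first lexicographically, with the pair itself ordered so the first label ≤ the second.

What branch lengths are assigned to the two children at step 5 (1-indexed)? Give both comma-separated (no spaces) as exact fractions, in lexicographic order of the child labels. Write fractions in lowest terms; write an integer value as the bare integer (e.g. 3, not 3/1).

13/2,11

step 1: merge (E,J) at d=4; branch lengths E→2, J→2; new cluster EJ
  updated: d(C,EJ)=26, d(EJ,N)=7, d(EJ,P)=73/2, d(EJ,S)=79/2, d(EJ,T)=83/2, d(EJ,Y)=49/2
step 2: merge (EJ,N) at d=7; branch lengths EJ→3/2, N→7/2; new cluster EJN
  updated: d(C,EJN)=106/3, d(EJN,P)=43, d(EJN,S)=113/3, d(EJN,T)=101/3, d(EJN,Y)=62/3
step 3: merge (C,T) at d=9; branch lengths C→9/2, T→9/2; new cluster CT
  updated: d(CT,EJN)=69/2, d(CT,P)=22, d(CT,S)=47/2, d(CT,Y)=49/2
step 4: merge (EJN,Y) at d=62/3; branch lengths EJN→41/6, Y→31/3; new cluster EJNY
  updated: d(CT,EJNY)=32, d(EJNY,P)=47, d(EJNY,S)=163/4
step 5: merge (CT,P) at d=22; branch lengths CT→13/2, P→11; new cluster CPT
  updated: d(CPT,EJNY)=37, d(CPT,S)=85/3
step 6: merge (CPT,S) at d=85/3; branch lengths CPT→19/6, S→85/6; new cluster CPST
  updated: d(CPST,EJNY)=607/16
step 7: merge (CPST,EJNY) at d=607/16; branch lengths CPST→461/96, EJNY→829/96; new cluster CEJNPSTY
final tree: ((((C:9/2,T:9/2):13/2,P:11):19/6,S:85/6):461/96,(((E:2,J:2):3/2,N:7/2):41/6,Y:31/3):829/96)
total length: 1335/16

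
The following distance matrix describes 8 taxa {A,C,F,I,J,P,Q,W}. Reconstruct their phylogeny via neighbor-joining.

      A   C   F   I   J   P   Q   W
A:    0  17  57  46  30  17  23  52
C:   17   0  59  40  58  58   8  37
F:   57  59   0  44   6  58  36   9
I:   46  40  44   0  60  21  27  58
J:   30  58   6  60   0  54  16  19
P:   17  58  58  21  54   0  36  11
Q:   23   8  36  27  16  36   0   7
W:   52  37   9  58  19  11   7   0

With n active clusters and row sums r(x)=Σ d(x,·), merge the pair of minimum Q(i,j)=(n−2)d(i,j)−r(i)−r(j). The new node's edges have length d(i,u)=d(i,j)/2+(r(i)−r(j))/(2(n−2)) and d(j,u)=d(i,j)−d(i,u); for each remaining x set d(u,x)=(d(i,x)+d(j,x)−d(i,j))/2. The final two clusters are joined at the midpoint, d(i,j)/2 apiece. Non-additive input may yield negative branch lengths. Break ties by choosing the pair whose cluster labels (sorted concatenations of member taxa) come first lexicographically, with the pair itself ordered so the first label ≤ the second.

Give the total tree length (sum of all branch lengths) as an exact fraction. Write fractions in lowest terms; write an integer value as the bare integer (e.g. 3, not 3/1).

1. join F+J (d=6, Q=-476) ⇒ FJ; edges |F|=31/6, |J|=5/6
  updated: d(A,FJ)=81/2, d(C,FJ)=111/2, d(FJ,I)=49, d(FJ,P)=53, d(FJ,Q)=23, d(FJ,W)=11
2. join FJ+W (d=11, Q=-353) ⇒ FJW; edges |FJ|=111/10, |W|=-1/10
  updated: d(A,FJW)=163/4, d(C,FJW)=163/4, d(FJW,I)=48, d(FJW,P)=53/2, d(FJW,Q)=19/2
3. join I+P (d=21, Q=-513/2) ⇒ IP; edges |I|=215/16, |P|=121/16
  updated: d(A,IP)=21, d(C,IP)=77/2, d(FJW,IP)=107/4, d(IP,Q)=21
4. join A+C (d=17, Q=-155) ⇒ AC; edges |A|=97/12, |C|=107/12
  updated: d(AC,FJW)=129/4, d(AC,IP)=85/4, d(AC,Q)=7
5. join AC+IP (d=85/4, Q=-87) ⇒ ACIP; edges |AC|=17/2, |IP|=51/4
  updated: d(ACIP,FJW)=151/8, d(ACIP,Q)=27/8
6. join ACIP+FJW (d=151/8, Q=-127/4) ⇒ ACFIJPW; edges |ACIP|=51/8, |FJW|=25/2
  updated: d(ACFIJPW,Q)=-3
7. join ACFIJPW+Q (d=-3) ⇒ ACFIJPQW; edges |ACFIJPW|=-3/2, |Q|=-3/2
final tree: ((((A:97/12,C:107/12):17/2,(I:215/16,P:121/16):51/4):51/8,((F:31/6,J:5/6):111/10,W:-1/10):25/2):-3/2,Q:-3/2)
total length: 737/8

737/8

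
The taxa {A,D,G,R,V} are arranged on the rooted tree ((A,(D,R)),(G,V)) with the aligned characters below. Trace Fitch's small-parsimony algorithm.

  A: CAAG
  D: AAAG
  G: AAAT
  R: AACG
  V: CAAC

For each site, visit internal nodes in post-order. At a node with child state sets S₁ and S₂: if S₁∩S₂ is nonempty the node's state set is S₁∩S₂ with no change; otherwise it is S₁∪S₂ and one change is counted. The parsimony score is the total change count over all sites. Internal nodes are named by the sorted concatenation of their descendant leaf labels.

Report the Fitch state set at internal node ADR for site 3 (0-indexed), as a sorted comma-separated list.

[col 0] DR: children D:{A}, R:{A} ∩→ {A}; cost 0
[col 0] ADR: children A:{C}, DR:{A} ∪→ {A,C}; cost 1
[col 0] GV: children G:{A}, V:{C} ∪→ {A,C}; cost 1
[col 0] ADGRV: children ADR:{A,C}, GV:{A,C} ∩→ {A,C}; cost 0
[col 1] DR: children D:{A}, R:{A} ∩→ {A}; cost 0
[col 1] ADR: children A:{A}, DR:{A} ∩→ {A}; cost 0
[col 1] GV: children G:{A}, V:{A} ∩→ {A}; cost 0
[col 1] ADGRV: children ADR:{A}, GV:{A} ∩→ {A}; cost 0
[col 2] DR: children D:{A}, R:{C} ∪→ {A,C}; cost 1
[col 2] ADR: children A:{A}, DR:{A,C} ∩→ {A}; cost 0
[col 2] GV: children G:{A}, V:{A} ∩→ {A}; cost 0
[col 2] ADGRV: children ADR:{A}, GV:{A} ∩→ {A}; cost 0
[col 3] DR: children D:{G}, R:{G} ∩→ {G}; cost 0
[col 3] ADR: children A:{G}, DR:{G} ∩→ {G}; cost 0
[col 3] GV: children G:{T}, V:{C} ∪→ {C,T}; cost 1
[col 3] ADGRV: children ADR:{G}, GV:{C,T} ∪→ {C,G,T}; cost 1
per-site changes: [2, 0, 1, 2]; total = 5

G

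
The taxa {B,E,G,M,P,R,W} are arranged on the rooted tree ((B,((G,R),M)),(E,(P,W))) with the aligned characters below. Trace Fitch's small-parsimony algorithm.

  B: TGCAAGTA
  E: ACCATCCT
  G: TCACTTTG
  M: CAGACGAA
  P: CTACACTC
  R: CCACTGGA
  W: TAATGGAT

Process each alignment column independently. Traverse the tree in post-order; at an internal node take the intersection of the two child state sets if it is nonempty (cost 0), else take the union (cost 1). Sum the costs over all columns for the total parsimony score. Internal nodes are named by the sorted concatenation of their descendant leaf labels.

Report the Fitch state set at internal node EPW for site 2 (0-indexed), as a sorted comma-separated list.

GR@0: {T} ∪ {C} = {C,T} (union, +1)
GMR@0: {C,T} ∩ {C} = {C} (intersection, +0)
BGMR@0: {T} ∪ {C} = {C,T} (union, +1)
PW@0: {C} ∪ {T} = {C,T} (union, +1)
EPW@0: {A} ∪ {C,T} = {A,C,T} (union, +1)
BEGMPRW@0: {C,T} ∩ {A,C,T} = {C,T} (intersection, +0)
GR@1: {C} ∩ {C} = {C} (intersection, +0)
GMR@1: {C} ∪ {A} = {A,C} (union, +1)
BGMR@1: {G} ∪ {A,C} = {A,C,G} (union, +1)
PW@1: {T} ∪ {A} = {A,T} (union, +1)
EPW@1: {C} ∪ {A,T} = {A,C,T} (union, +1)
BEGMPRW@1: {A,C,G} ∩ {A,C,T} = {A,C} (intersection, +0)
GR@2: {A} ∩ {A} = {A} (intersection, +0)
GMR@2: {A} ∪ {G} = {A,G} (union, +1)
BGMR@2: {C} ∪ {A,G} = {A,C,G} (union, +1)
PW@2: {A} ∩ {A} = {A} (intersection, +0)
EPW@2: {C} ∪ {A} = {A,C} (union, +1)
BEGMPRW@2: {A,C,G} ∩ {A,C} = {A,C} (intersection, +0)
GR@3: {C} ∩ {C} = {C} (intersection, +0)
GMR@3: {C} ∪ {A} = {A,C} (union, +1)
BGMR@3: {A} ∩ {A,C} = {A} (intersection, +0)
PW@3: {C} ∪ {T} = {C,T} (union, +1)
EPW@3: {A} ∪ {C,T} = {A,C,T} (union, +1)
BEGMPRW@3: {A} ∩ {A,C,T} = {A} (intersection, +0)
GR@4: {T} ∩ {T} = {T} (intersection, +0)
GMR@4: {T} ∪ {C} = {C,T} (union, +1)
BGMR@4: {A} ∪ {C,T} = {A,C,T} (union, +1)
PW@4: {A} ∪ {G} = {A,G} (union, +1)
EPW@4: {T} ∪ {A,G} = {A,G,T} (union, +1)
BEGMPRW@4: {A,C,T} ∩ {A,G,T} = {A,T} (intersection, +0)
GR@5: {T} ∪ {G} = {G,T} (union, +1)
GMR@5: {G,T} ∩ {G} = {G} (intersection, +0)
BGMR@5: {G} ∩ {G} = {G} (intersection, +0)
PW@5: {C} ∪ {G} = {C,G} (union, +1)
EPW@5: {C} ∩ {C,G} = {C} (intersection, +0)
BEGMPRW@5: {G} ∪ {C} = {C,G} (union, +1)
GR@6: {T} ∪ {G} = {G,T} (union, +1)
GMR@6: {G,T} ∪ {A} = {A,G,T} (union, +1)
BGMR@6: {T} ∩ {A,G,T} = {T} (intersection, +0)
PW@6: {T} ∪ {A} = {A,T} (union, +1)
EPW@6: {C} ∪ {A,T} = {A,C,T} (union, +1)
BEGMPRW@6: {T} ∩ {A,C,T} = {T} (intersection, +0)
GR@7: {G} ∪ {A} = {A,G} (union, +1)
GMR@7: {A,G} ∩ {A} = {A} (intersection, +0)
BGMR@7: {A} ∩ {A} = {A} (intersection, +0)
PW@7: {C} ∪ {T} = {C,T} (union, +1)
EPW@7: {T} ∩ {C,T} = {T} (intersection, +0)
BEGMPRW@7: {A} ∪ {T} = {A,T} (union, +1)
per-site changes: [4, 4, 3, 3, 4, 3, 4, 3]; total = 28

A,C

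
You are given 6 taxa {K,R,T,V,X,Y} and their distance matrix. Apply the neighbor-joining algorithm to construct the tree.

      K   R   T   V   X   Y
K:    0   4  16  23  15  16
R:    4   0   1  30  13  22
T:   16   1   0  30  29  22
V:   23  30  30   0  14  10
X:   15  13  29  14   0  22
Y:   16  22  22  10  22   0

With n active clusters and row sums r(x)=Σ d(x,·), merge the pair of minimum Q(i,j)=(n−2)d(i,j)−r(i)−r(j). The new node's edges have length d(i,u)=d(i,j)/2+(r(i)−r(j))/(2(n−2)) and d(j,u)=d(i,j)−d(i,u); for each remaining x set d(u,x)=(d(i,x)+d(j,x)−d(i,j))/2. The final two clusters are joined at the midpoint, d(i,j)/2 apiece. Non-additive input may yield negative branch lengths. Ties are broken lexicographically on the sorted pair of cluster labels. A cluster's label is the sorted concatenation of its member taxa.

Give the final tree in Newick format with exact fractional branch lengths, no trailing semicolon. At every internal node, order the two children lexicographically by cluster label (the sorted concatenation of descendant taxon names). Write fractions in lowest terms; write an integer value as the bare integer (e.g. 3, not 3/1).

1. join R+T (d=1, Q=-164) ⇒ RT; edges |R|=-3, |T|=4
  updated: d(K,RT)=19/2, d(RT,V)=59/2, d(RT,X)=41/2, d(RT,Y)=43/2
2. join K+RT (d=19/2, Q=-116) ⇒ KRT; edges |K|=11/6, |RT|=23/3
  updated: d(KRT,V)=43/2, d(KRT,X)=13, d(KRT,Y)=14
3. join KRT+X (d=13, Q=-143/2) ⇒ KRTX; edges |KRT|=51/8, |X|=53/8
  updated: d(KRTX,V)=45/4, d(KRTX,Y)=23/2
4. join KRTX+V (d=45/4, Q=-131/4) ⇒ KRTVX; edges |KRTX|=51/8, |V|=39/8
  updated: d(KRTVX,Y)=41/8
5. join KRTVX+Y (d=41/8) ⇒ KRTVXY; edges |KRTVX|=41/16, |Y|=41/16
final tree: ((((K:11/6,(R:-3,T:4):23/3):51/8,X:53/8):51/8,V:39/8):41/16,Y:41/16)
total length: 319/8

((((K:11/6,(R:-3,T:4):23/3):51/8,X:53/8):51/8,V:39/8):41/16,Y:41/16)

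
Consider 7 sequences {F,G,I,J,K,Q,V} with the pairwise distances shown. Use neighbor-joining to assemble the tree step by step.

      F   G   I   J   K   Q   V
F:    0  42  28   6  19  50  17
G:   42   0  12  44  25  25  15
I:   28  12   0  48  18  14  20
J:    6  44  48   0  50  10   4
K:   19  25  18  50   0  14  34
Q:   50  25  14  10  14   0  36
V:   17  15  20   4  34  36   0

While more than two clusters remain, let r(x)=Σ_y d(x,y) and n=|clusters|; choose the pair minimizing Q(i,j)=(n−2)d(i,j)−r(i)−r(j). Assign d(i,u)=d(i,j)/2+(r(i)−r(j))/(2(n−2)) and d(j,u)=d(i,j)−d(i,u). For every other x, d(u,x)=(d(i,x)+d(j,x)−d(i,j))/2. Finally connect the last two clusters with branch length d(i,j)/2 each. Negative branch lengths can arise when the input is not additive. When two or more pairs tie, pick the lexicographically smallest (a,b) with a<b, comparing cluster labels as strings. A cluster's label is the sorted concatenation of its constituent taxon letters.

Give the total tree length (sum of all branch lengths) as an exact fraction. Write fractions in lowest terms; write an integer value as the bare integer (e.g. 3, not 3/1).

step 1: merge (F,J) at d=6, Q=-294; branch lengths F→3, J→3; new cluster FJ
  updated: d(FJ,G)=40, d(FJ,I)=35, d(FJ,K)=63/2, d(FJ,Q)=27, d(FJ,V)=15/2
step 2: merge (FJ,V) at d=15/2, Q=-447/2; branch lengths FJ→117/16, V→3/16; new cluster FJV
  updated: d(FJV,G)=95/4, d(FJV,I)=95/4, d(FJV,K)=29, d(FJV,Q)=111/4
step 3: merge (K,Q) at d=14, Q=-499/4; branch lengths K→63/8, Q→49/8; new cluster KQ
  updated: d(FJV,KQ)=171/8, d(G,KQ)=18, d(I,KQ)=9
step 4: merge (FJV,G) at d=95/4, Q=-601/8; branch lengths FJV→501/32, G→259/32; new cluster FGJV
  updated: d(FGJV,I)=6, d(FGJV,KQ)=125/16
step 5: merge (FGJV,I) at d=6, Q=-365/16; branch lengths FGJV→77/32, I→115/32; new cluster FGIJV
  updated: d(FGIJV,KQ)=173/32
step 6: merge (FGIJV,KQ) at d=173/32; branch lengths FGIJV→173/64, KQ→173/64; new cluster FGIJKQV
final tree: (((((F:3,J:3):117/16,V:3/16):501/32,G:259/32):77/32,I:115/32):173/64,(K:63/8,Q:49/8):173/64)
total length: 2005/32

2005/32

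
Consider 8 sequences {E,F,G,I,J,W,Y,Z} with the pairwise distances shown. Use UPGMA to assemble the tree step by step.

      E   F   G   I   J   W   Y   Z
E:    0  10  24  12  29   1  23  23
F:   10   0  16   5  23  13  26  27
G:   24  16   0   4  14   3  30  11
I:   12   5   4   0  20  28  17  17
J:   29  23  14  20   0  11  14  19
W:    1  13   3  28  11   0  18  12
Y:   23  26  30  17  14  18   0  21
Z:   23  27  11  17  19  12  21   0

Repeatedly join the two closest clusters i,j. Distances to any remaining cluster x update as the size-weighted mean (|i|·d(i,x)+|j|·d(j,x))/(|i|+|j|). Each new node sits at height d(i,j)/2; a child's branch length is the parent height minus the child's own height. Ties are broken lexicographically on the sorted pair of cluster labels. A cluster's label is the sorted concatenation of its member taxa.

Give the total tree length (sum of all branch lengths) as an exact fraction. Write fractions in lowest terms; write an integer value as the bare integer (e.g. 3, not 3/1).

313/6

iteration 1: select E,W (d=1); attach at lengths (1/2, 1/2); label the merged cluster EW
  updated: d(EW,F)=23/2, d(EW,G)=27/2, d(EW,I)=20, d(EW,J)=20, d(EW,Y)=41/2, d(EW,Z)=35/2
iteration 2: select G,I (d=4); attach at lengths (2, 2); label the merged cluster GI
  updated: d(EW,GI)=67/4, d(F,GI)=21/2, d(GI,J)=17, d(GI,Y)=47/2, d(GI,Z)=14
iteration 3: select F,GI (d=21/2); attach at lengths (21/4, 13/4); label the merged cluster FGI
  updated: d(EW,FGI)=15, d(FGI,J)=19, d(FGI,Y)=73/3, d(FGI,Z)=55/3
iteration 4: select J,Y (d=14); attach at lengths (7, 7); label the merged cluster JY
  updated: d(EW,JY)=81/4, d(FGI,JY)=65/3, d(JY,Z)=20
iteration 5: select EW,FGI (d=15); attach at lengths (7, 9/4); label the merged cluster EFGIW
  updated: d(EFGIW,JY)=211/10, d(EFGIW,Z)=18
iteration 6: select EFGIW,Z (d=18); attach at lengths (3/2, 9); label the merged cluster EFGIWZ
  updated: d(EFGIWZ,JY)=251/12
iteration 7: select EFGIWZ,JY (d=251/12); attach at lengths (35/24, 83/24); label the merged cluster EFGIJWYZ
final tree: ((((E:1/2,W:1/2):7,(F:21/4,(G:2,I:2):13/4):9/4):3/2,Z:9):35/24,(J:7,Y:7):83/24)
total length: 313/6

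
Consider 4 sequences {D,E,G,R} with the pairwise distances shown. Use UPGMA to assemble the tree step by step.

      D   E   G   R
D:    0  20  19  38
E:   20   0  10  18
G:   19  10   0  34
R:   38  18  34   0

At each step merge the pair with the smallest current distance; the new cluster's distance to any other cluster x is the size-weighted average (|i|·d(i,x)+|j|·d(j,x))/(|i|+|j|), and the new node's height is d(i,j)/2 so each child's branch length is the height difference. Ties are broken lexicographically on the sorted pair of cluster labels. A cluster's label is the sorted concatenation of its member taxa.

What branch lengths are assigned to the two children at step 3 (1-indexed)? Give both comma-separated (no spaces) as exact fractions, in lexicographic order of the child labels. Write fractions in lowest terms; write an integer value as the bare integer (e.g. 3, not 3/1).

21/4,15

iteration 1: select E,G (d=10); attach at lengths (5, 5); label the merged cluster EG
  updated: d(D,EG)=39/2, d(EG,R)=26
iteration 2: select D,EG (d=39/2); attach at lengths (39/4, 19/4); label the merged cluster DEG
  updated: d(DEG,R)=30
iteration 3: select DEG,R (d=30); attach at lengths (21/4, 15); label the merged cluster DEGR
final tree: ((D:39/4,(E:5,G:5):19/4):21/4,R:15)
total length: 179/4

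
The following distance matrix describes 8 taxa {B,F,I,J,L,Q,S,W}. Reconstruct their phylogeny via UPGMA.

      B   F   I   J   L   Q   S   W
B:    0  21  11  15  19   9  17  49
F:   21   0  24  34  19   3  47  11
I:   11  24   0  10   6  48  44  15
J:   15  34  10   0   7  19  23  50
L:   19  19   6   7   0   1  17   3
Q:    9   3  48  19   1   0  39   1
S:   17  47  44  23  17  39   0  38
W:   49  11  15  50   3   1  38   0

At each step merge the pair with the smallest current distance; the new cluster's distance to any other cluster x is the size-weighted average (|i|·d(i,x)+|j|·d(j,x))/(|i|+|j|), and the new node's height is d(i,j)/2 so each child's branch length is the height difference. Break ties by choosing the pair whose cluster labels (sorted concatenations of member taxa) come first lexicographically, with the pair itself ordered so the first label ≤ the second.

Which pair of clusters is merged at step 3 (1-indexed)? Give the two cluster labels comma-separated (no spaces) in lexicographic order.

iteration 1: select L,Q (d=1); attach at lengths (1/2, 1/2); label the merged cluster LQ
  updated: d(B,LQ)=14, d(F,LQ)=11, d(I,LQ)=27, d(J,LQ)=13, d(LQ,S)=28, d(LQ,W)=2
iteration 2: select LQ,W (d=2); attach at lengths (1/2, 1); label the merged cluster LQW
  updated: d(B,LQW)=77/3, d(F,LQW)=11, d(I,LQW)=23, d(J,LQW)=76/3, d(LQW,S)=94/3
iteration 3: select I,J (d=10); attach at lengths (5, 5); label the merged cluster IJ
  updated: d(B,IJ)=13, d(F,IJ)=29, d(IJ,LQW)=145/6, d(IJ,S)=67/2
iteration 4: select F,LQW (d=11); attach at lengths (11/2, 9/2); label the merged cluster FLQW
  updated: d(B,FLQW)=49/2, d(FLQW,IJ)=203/8, d(FLQW,S)=141/4
iteration 5: select B,IJ (d=13); attach at lengths (13/2, 3/2); label the merged cluster BIJ
  updated: d(BIJ,FLQW)=301/12, d(BIJ,S)=28
iteration 6: select BIJ,FLQW (d=301/12); attach at lengths (145/24, 169/24); label the merged cluster BFIJLQW
  updated: d(BFIJLQW,S)=225/7
iteration 7: select BFIJLQW,S (d=225/7); attach at lengths (593/168, 225/14); label the merged cluster BFIJLQSW
final tree: (((B:13/2,(I:5,J:5):3/2):145/24,(F:11/2,((L:1/2,Q:1/2):1/2,W:1):9/2):169/24):593/168,S:225/14)
total length: 10615/168

I,J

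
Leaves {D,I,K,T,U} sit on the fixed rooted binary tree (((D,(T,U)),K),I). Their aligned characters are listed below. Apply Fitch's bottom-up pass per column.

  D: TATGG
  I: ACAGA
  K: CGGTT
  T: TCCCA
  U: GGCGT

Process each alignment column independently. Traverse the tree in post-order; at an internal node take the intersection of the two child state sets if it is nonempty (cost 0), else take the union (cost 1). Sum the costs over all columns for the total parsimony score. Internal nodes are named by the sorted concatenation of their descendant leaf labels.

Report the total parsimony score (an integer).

14

[col 0] TU: children T:{T}, U:{G} ∪→ {G,T}; cost 1
[col 0] DTU: children D:{T}, TU:{G,T} ∩→ {T}; cost 0
[col 0] DKTU: children DTU:{T}, K:{C} ∪→ {C,T}; cost 1
[col 0] DIKTU: children DKTU:{C,T}, I:{A} ∪→ {A,C,T}; cost 1
[col 1] TU: children T:{C}, U:{G} ∪→ {C,G}; cost 1
[col 1] DTU: children D:{A}, TU:{C,G} ∪→ {A,C,G}; cost 1
[col 1] DKTU: children DTU:{A,C,G}, K:{G} ∩→ {G}; cost 0
[col 1] DIKTU: children DKTU:{G}, I:{C} ∪→ {C,G}; cost 1
[col 2] TU: children T:{C}, U:{C} ∩→ {C}; cost 0
[col 2] DTU: children D:{T}, TU:{C} ∪→ {C,T}; cost 1
[col 2] DKTU: children DTU:{C,T}, K:{G} ∪→ {C,G,T}; cost 1
[col 2] DIKTU: children DKTU:{C,G,T}, I:{A} ∪→ {A,C,G,T}; cost 1
[col 3] TU: children T:{C}, U:{G} ∪→ {C,G}; cost 1
[col 3] DTU: children D:{G}, TU:{C,G} ∩→ {G}; cost 0
[col 3] DKTU: children DTU:{G}, K:{T} ∪→ {G,T}; cost 1
[col 3] DIKTU: children DKTU:{G,T}, I:{G} ∩→ {G}; cost 0
[col 4] TU: children T:{A}, U:{T} ∪→ {A,T}; cost 1
[col 4] DTU: children D:{G}, TU:{A,T} ∪→ {A,G,T}; cost 1
[col 4] DKTU: children DTU:{A,G,T}, K:{T} ∩→ {T}; cost 0
[col 4] DIKTU: children DKTU:{T}, I:{A} ∪→ {A,T}; cost 1
per-site changes: [3, 3, 3, 2, 3]; total = 14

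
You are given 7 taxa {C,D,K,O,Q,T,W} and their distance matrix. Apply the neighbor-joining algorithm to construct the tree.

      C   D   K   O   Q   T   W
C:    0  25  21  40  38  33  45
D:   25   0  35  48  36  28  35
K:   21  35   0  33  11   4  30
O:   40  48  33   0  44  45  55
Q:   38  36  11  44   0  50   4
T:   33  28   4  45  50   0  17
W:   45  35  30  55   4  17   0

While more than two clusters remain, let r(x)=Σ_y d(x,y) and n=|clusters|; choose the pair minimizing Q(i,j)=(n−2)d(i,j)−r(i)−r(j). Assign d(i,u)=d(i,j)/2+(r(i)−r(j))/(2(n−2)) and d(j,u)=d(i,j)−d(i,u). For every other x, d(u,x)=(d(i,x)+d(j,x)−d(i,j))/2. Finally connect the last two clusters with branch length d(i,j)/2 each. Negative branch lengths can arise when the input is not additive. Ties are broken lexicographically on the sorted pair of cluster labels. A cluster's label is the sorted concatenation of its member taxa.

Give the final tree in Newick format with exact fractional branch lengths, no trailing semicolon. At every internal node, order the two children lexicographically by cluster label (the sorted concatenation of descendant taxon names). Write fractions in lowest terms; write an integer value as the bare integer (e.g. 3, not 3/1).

((((C:137/12,D:163/12):69/16,O:435/16):57/16,(K:-7/4,T:23/4):105/16):263/32,(Q:17/10,W:23/10):263/32)

step 1: merge (Q,W) at d=4, Q=-349; branch lengths Q→17/10, W→23/10; new cluster QW
  updated: d(C,QW)=79/2, d(D,QW)=67/2, d(K,QW)=37/2, d(O,QW)=95/2, d(QW,T)=63/2
step 2: merge (K,T) at d=4, Q=-237; branch lengths K→-7/4, T→23/4; new cluster KT
  updated: d(C,KT)=25, d(D,KT)=59/2, d(KT,O)=37, d(KT,QW)=23
step 3: merge (C,D) at d=25, Q=-381/2; branch lengths C→137/12, D→163/12; new cluster CD
  updated: d(CD,KT)=59/4, d(CD,O)=63/2, d(CD,QW)=24
step 4: merge (CD,O) at d=63/2, Q=-493/4; branch lengths CD→69/16, O→435/16; new cluster CDO
  updated: d(CDO,KT)=81/8, d(CDO,QW)=20
step 5: merge (CDO,KT) at d=81/8, Q=-425/8; branch lengths CDO→57/16, KT→105/16; new cluster CDKOT
  updated: d(CDKOT,QW)=263/16
step 6: merge (CDKOT,QW) at d=263/16; branch lengths CDKOT→263/32, QW→263/32; new cluster CDKOQTW
final tree: ((((C:137/12,D:163/12):69/16,O:435/16):57/16,(K:-7/4,T:23/4):105/16):263/32,(Q:17/10,W:23/10):263/32)
total length: 1457/16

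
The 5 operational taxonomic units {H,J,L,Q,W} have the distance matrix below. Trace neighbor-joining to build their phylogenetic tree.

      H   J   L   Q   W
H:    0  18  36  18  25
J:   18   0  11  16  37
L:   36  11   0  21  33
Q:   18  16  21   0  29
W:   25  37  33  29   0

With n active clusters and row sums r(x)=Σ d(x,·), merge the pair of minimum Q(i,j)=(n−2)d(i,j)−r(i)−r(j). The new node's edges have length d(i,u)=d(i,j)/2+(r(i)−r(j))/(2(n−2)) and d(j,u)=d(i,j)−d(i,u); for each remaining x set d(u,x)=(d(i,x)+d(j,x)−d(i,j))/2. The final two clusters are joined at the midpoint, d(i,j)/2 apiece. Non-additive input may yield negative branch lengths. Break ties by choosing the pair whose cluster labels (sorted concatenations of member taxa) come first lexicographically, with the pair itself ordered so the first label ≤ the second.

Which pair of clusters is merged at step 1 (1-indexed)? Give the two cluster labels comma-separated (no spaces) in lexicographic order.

iteration 1: select J,L (d=11, Q=-150); attach at lengths (7/3, 26/3); label the merged cluster JL
  updated: d(H,JL)=43/2, d(JL,Q)=13, d(JL,W)=59/2
iteration 2: select H,W (d=25, Q=-98); attach at lengths (31/4, 69/4); label the merged cluster HW
  updated: d(HW,JL)=13, d(HW,Q)=11
iteration 3: select HW,JL (d=13, Q=-37); attach at lengths (11/2, 15/2); label the merged cluster HJLW
  updated: d(HJLW,Q)=11/2
iteration 4: select HJLW,Q (d=11/2); attach at lengths (11/4, 11/4); label the merged cluster HJLQW
final tree: (((H:31/4,W:69/4):11/2,(J:7/3,L:26/3):15/2):11/4,Q:11/4)
total length: 109/2

J,L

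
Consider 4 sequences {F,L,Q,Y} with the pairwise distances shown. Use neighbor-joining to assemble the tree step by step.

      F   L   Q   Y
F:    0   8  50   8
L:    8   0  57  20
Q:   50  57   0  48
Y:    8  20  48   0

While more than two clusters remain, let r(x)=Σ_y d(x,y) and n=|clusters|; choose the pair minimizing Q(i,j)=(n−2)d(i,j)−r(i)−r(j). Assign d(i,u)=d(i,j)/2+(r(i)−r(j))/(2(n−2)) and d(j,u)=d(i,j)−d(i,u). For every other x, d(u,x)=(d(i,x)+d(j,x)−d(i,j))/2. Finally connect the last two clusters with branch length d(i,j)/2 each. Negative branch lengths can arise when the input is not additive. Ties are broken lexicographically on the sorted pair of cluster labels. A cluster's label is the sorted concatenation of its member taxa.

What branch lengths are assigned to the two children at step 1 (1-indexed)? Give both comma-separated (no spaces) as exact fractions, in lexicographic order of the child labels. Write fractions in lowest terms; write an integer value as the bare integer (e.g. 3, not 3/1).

step 1: merge (F,L) at d=8, Q=-135; branch lengths F→-3/4, L→35/4; new cluster FL
  updated: d(FL,Q)=99/2, d(FL,Y)=10
step 2: merge (FL,Q) at d=99/2, Q=-215/2; branch lengths FL→23/4, Q→175/4; new cluster FLQ
  updated: d(FLQ,Y)=17/4
step 3: merge (FLQ,Y) at d=17/4; branch lengths FLQ→17/8, Y→17/8; new cluster FLQY
final tree: (((F:-3/4,L:35/4):23/4,Q:175/4):17/8,Y:17/8)
total length: 247/4

-3/4,35/4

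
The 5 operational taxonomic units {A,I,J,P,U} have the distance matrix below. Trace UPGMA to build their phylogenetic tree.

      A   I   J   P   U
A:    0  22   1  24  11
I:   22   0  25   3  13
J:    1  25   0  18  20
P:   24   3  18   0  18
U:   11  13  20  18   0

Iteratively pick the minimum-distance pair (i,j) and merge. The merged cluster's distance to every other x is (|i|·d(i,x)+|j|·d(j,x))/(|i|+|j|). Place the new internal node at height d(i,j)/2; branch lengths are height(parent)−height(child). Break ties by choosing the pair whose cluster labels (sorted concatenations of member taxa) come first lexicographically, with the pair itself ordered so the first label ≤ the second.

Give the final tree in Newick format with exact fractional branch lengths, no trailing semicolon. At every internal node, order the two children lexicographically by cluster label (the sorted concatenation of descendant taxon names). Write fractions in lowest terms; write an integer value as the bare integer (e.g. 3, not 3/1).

(((A:1/2,J:1/2):29/4,U:31/4):9/4,(I:3/2,P:3/2):17/2)

step 1: merge (A,J) at d=1; branch lengths A→1/2, J→1/2; new cluster AJ
  updated: d(AJ,I)=47/2, d(AJ,P)=21, d(AJ,U)=31/2
step 2: merge (I,P) at d=3; branch lengths I→3/2, P→3/2; new cluster IP
  updated: d(AJ,IP)=89/4, d(IP,U)=31/2
step 3: merge (AJ,U) at d=31/2; branch lengths AJ→29/4, U→31/4; new cluster AJU
  updated: d(AJU,IP)=20
step 4: merge (AJU,IP) at d=20; branch lengths AJU→9/4, IP→17/2; new cluster AIJPU
final tree: (((A:1/2,J:1/2):29/4,U:31/4):9/4,(I:3/2,P:3/2):17/2)
total length: 119/4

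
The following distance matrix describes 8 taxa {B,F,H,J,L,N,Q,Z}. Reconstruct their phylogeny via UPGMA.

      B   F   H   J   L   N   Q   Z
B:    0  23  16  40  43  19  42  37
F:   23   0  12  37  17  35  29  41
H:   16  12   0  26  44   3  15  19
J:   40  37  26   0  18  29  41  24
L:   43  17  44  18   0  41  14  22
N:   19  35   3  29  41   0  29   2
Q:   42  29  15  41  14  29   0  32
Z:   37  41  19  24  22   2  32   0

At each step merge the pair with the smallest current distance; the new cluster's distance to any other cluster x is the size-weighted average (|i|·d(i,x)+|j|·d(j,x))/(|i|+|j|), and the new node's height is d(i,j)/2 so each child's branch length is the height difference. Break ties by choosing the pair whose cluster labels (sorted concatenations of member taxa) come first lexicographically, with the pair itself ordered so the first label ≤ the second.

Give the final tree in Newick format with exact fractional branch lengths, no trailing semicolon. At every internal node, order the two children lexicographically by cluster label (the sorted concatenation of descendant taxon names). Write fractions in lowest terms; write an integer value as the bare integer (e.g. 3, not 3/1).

(((B:23/2,F:23/2):53/16,((H:11/2,(N:1,Z:1):9/2):23/3,J:79/6):79/48):35/48,(L:7,Q:7):205/24)

1. join N+Z (d=2) ⇒ NZ; edges |N|=1, |Z|=1
  updated: d(B,NZ)=28, d(F,NZ)=38, d(H,NZ)=11, d(J,NZ)=53/2, d(L,NZ)=63/2, d(NZ,Q)=61/2
2. join H+NZ (d=11) ⇒ HNZ; edges |H|=11/2, |NZ|=9/2
  updated: d(B,HNZ)=24, d(F,HNZ)=88/3, d(HNZ,J)=79/3, d(HNZ,L)=107/3, d(HNZ,Q)=76/3
3. join L+Q (d=14) ⇒ LQ; edges |L|=7, |Q|=7
  updated: d(B,LQ)=85/2, d(F,LQ)=23, d(HNZ,LQ)=61/2, d(J,LQ)=59/2
4. join B+F (d=23) ⇒ BF; edges |B|=23/2, |F|=23/2
  updated: d(BF,HNZ)=80/3, d(BF,J)=77/2, d(BF,LQ)=131/4
5. join HNZ+J (d=79/3) ⇒ HJNZ; edges |HNZ|=23/3, |J|=79/6
  updated: d(BF,HJNZ)=237/8, d(HJNZ,LQ)=121/4
6. join BF+HJNZ (d=237/8) ⇒ BFHJNZ; edges |BF|=53/16, |HJNZ|=79/48
  updated: d(BFHJNZ,LQ)=373/12
7. join BFHJNZ+LQ (d=373/12) ⇒ BFHJLNQZ; edges |BFHJNZ|=35/48, |LQ|=205/24
final tree: (((B:23/2,F:23/2):53/16,((H:11/2,(N:1,Z:1):9/2):23/3,J:79/6):79/48):35/48,(L:7,Q:7):205/24)
total length: 1345/16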